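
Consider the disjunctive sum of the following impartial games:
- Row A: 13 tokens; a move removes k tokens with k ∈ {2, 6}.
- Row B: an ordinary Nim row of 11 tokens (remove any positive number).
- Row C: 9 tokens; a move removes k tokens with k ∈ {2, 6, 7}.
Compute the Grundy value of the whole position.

Build the Grundy sequence for row A with g(k) = mex{g(k−s) : s ∈ {2, 6}, s ≤ k}:
g(0) = mex{} = 0
g(1) = mex{} = 0
g(2) = mex{0} = 1
g(3) = mex{0} = 1
g(4) = mex{1} = 0
g(5) = mex{1} = 0
g(6) = mex{0} = 1
g(7) = mex{0} = 1
g(8) = mex{1} = 0
g(9) = mex{1} = 0
g(10) = mex{0} = 1
g(11) = mex{0} = 1
g(12) = mex{1} = 0
g(13) = mex{1} = 0
So g(13) = 0.
Row B is a plain Nim row of size 11, so its Grundy value is 11.
Build the Grundy sequence for row C with g(k) = mex{g(k−s) : s ∈ {2, 6, 7}, s ≤ k}:
k:     0  1  2  3  4  5  6  7  8  9
g(k):  0  0  1  1  0  0  1  1  2  0
So g(9) = 0.
The value of a disjunctive sum is the nim-sum of the parts.
Combined value = 0 ⊕ 11 ⊕ 0 = 11.

11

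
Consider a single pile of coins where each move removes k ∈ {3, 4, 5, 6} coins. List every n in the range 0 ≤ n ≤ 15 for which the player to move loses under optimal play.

Compute g(0), g(1), … for moves {3, 4, 5, 6}:
k:     0  1  2  3  4  5  6  7  8  9 10 11 12 13 14 15
g(k):  0  0  0  1  1  1  2  2  2  0  0  0  1  1  1  2
The P-positions (g = 0) in 0..15 are 0, 1, 2, 9, 10, 11.

0, 1, 2, 9, 10, 11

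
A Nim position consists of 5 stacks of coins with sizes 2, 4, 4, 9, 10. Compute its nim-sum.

1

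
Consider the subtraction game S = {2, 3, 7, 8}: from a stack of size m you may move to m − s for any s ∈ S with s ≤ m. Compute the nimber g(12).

1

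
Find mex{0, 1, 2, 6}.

The values 0, 1, 2 are all present; 3 is the first non-negative integer missing from the set.

3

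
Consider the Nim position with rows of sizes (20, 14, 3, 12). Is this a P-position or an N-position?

Compute the nim-sum pairwise:
20 XOR 14 = 26
26 XOR 3 = 25
25 XOR 12 = 21
The nim-sum is 21 ≠ 0, so this is an N-position: the player to move can win.

N-position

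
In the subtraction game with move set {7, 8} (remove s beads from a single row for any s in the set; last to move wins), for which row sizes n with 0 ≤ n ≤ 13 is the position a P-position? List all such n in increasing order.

Grundy values for subtraction set {7, 8}:
g(0) = mex{} = 0
g(1) = mex{} = 0
g(2) = mex{} = 0
g(3) = mex{} = 0
g(4) = mex{} = 0
g(5) = mex{} = 0
g(6) = mex{} = 0
g(7) = mex{0} = 1
g(8) = mex{0} = 1
g(9) = mex{0} = 1
g(10) = mex{0} = 1
g(11) = mex{0} = 1
g(12) = mex{0} = 1
g(13) = mex{0} = 1
The P-positions (g = 0) in 0..13 are 0, 1, 2, 3, 4, 5, 6.

0, 1, 2, 3, 4, 5, 6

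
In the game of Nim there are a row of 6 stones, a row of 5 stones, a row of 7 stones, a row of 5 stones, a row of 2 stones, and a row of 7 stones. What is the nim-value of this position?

In binary:
  110  (6)
  101  (5)
  111  (7)
  101  (5)
  010  (2)
  111  (7)
  ---
  100  (4)

4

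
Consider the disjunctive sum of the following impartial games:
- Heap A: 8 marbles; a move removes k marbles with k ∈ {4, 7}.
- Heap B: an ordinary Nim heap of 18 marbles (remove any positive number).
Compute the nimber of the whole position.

16

For heap A, compute g(0), g(1), … with moves {4, 7}:
k:     0  1  2  3  4  5  6  7  8
g(k):  0  0  0  0  1  1  1  1  2
So g(8) = 2.
Heap B is a plain Nim heap of size 18, so its Grundy value is 18.
The value of a disjunctive sum is the nim-sum of the parts.
Combined value = 2 ⊕ 18 = 16.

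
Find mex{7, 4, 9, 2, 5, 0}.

1

0 is in the set but 1 is not, so the mex is 1.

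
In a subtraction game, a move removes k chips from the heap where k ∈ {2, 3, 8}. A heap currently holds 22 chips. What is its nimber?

1

Build the Grundy sequence with g(k) = mex{g(k−s) : s ∈ {2, 3, 8}, s ≤ k}:
k:     0  1  2  3  4  5  6  7  8  9 10 11 12 13 14 15 16 17 18 19 20 21 22
g(k):  0  0  1  1  2  0  0  1  1  2  0  0  1  1  2  0  0  1  1  2  0  0  1
So g(22) = 1.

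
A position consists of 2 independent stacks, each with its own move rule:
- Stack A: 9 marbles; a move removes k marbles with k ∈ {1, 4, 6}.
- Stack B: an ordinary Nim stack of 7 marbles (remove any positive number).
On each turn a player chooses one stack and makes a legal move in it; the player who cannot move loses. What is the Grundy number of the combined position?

5

Build the Grundy sequence for stack A with g(k) = mex{g(k−s) : s ∈ {1, 4, 6}, s ≤ k}:
k:     0  1  2  3  4  5  6  7  8  9
g(k):  0  1  0  1  2  0  1  0  1  2
So g(9) = 2.
Stack B is a plain Nim stack of size 7, so its Grundy value is 7.
The value of a disjunctive sum is the nim-sum of the parts.
Combined value = 2 ⊕ 7 = 5.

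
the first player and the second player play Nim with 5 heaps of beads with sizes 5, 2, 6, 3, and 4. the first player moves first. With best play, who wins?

the first player wins

Bitwise XOR of the heap sizes:
  101  (5)
  010  (2)
  110  (6)
  011  (3)
  100  (4)
  ---
  110  (6)
The nim-sum is 6 ≠ 0, so this is an N-position: the player to move can win; the first player has a winning move.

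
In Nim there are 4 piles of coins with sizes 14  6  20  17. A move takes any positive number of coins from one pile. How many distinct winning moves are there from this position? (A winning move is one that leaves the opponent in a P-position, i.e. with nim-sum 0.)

Compute the nim-sum pairwise:
14 ⊕ 6 = 8
8 ⊕ 20 = 28
28 ⊕ 17 = 13
The overall nim-sum is X = 13. A pile of size p has a winning move iff p XOR X < p (reduce it to p XOR X).
  14: 14 XOR 13 = 3 < 14 — winning move (to 3).
  6: 6 XOR 13 = 11 ≥ 6 — no move.
  20: 20 XOR 13 = 25 ≥ 20 — no move.
  17: 17 XOR 13 = 28 ≥ 17 — no move.
That gives 1 winning move.

1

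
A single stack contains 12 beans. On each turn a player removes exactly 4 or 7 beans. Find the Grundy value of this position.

0

Compute g(0), g(1), … for moves {4, 7}:
k:     0  1  2  3  4  5  6  7  8  9 10 11 12
g(k):  0  0  0  0  1  1  1  1  2  2  2  0  0
So g(12) = 0.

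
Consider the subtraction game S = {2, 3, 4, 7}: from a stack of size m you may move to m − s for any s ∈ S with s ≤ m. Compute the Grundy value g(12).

0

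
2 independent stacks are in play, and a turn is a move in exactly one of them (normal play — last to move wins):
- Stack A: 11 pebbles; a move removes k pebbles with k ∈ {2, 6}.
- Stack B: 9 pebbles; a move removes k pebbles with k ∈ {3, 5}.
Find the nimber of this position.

For stack A, compute g(0), g(1), … with moves {2, 6}:
k:     0  1  2  3  4  5  6  7  8  9 10 11
g(k):  0  0  1  1  0  0  1  1  0  0  1  1
So g(11) = 1.
Grundy values for stack B (subtraction set {3, 5}):
g(0) = mex{} = 0
g(1) = mex{} = 0
g(2) = mex{} = 0
g(3) = mex{0} = 1
g(4) = mex{0} = 1
g(5) = mex{0} = 1
g(6) = mex{0,1} = 2
g(7) = mex{0,1} = 2
g(8) = mex{1} = 0
g(9) = mex{1,2} = 0
So g(9) = 0.
By the Sprague-Grundy theorem, the Grundy value of a sum of independent games is the XOR of the component values.
Combined value = 1 XOR 0 = 1.

1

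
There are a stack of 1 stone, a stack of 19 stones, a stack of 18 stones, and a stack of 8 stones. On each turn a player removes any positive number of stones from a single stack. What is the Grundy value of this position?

Compute the nim-sum pairwise:
1 XOR 19 = 18
18 XOR 18 = 0
0 XOR 8 = 8

8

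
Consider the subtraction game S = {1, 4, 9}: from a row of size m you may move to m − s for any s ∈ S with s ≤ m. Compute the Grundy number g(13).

1

Compute g(0), g(1), … for moves {1, 4, 9}:
k:     0  1  2  3  4  5  6  7  8  9 10 11 12 13
g(k):  0  1  0  1  2  0  1  0  1  2  0  1  0  1
So g(13) = 1.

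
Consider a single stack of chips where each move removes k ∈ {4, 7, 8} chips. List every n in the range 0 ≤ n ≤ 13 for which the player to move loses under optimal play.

Grundy values for subtraction set {4, 7, 8}:
k:     0  1  2  3  4  5  6  7  8  9 10 11 12 13
g(k):  0  0  0  0  1  1  1  1  2  2  2  2  0  0
The P-positions (g = 0) in 0..13 are 0, 1, 2, 3, 12, 13.

0, 1, 2, 3, 12, 13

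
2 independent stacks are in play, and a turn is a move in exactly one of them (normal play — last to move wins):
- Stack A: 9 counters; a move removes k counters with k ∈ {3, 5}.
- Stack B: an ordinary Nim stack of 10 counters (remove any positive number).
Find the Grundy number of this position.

Grundy values for stack A (subtraction set {3, 5}):
k:     0  1  2  3  4  5  6  7  8  9
g(k):  0  0  0  1  1  1  2  2  0  0
So g(9) = 0.
Stack B is a plain Nim stack of size 10, so its Grundy value is 10.
The value of a disjunctive sum is the nim-sum of the parts.
Combined value = 0 XOR 10 = 10.

10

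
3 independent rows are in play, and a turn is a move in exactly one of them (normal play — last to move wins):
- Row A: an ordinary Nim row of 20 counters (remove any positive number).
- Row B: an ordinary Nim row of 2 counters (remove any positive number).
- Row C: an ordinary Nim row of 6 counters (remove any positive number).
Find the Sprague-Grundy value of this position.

16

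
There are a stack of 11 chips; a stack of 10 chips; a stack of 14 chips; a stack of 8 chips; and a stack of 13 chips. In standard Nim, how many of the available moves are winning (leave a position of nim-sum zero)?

Nim-sum: 11 ^ 10 ^ 14 ^ 8 ^ 13 = 10.
The overall nim-sum is X = 10. A stack of size p has a winning move iff p XOR X < p (reduce it to p XOR X).
  11: 11 XOR 10 = 1 < 11 — winning move (to 1).
  10: 10 XOR 10 = 0 < 10 — winning move (to 0).
  14: 14 XOR 10 = 4 < 14 — winning move (to 4).
  8: 8 XOR 10 = 2 < 8 — winning move (to 2).
  13: 13 XOR 10 = 7 < 13 — winning move (to 7).
That gives 5 winning moves.

5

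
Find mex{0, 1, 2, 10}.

3

The values 0, 1, 2 are all present; 3 is the first non-negative integer missing from the set.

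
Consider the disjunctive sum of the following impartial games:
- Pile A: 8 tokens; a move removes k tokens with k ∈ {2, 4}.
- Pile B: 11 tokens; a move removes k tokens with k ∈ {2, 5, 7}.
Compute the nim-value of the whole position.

For pile A, compute g(0), g(1), … with moves {2, 4}:
g(0) = mex{} = 0
g(1) = mex{} = 0
g(2) = mex{0} = 1
g(3) = mex{0} = 1
g(4) = mex{0,1} = 2
g(5) = mex{0,1} = 2
g(6) = mex{1,2} = 0
g(7) = mex{1,2} = 0
g(8) = mex{0,2} = 1
So g(8) = 1.
Build the Grundy sequence for pile B with g(k) = mex{g(k−s) : s ∈ {2, 5, 7}, s ≤ k}:
g(0) = mex{} = 0
g(1) = mex{} = 0
g(2) = mex{0} = 1
g(3) = mex{0} = 1
g(4) = mex{1} = 0
g(5) = mex{0,1} = 2
g(6) = mex{0} = 1
g(7) = mex{0,1,2} = 3
g(8) = mex{0,1} = 2
g(9) = mex{0,1,3} = 2
g(10) = mex{1,2} = 0
g(11) = mex{0,1,2} = 3
So g(11) = 3.
By the Sprague-Grundy theorem, the Grundy value of a sum of independent games is the XOR of the component values.
Combined value = 1 XOR 3 = 2.

2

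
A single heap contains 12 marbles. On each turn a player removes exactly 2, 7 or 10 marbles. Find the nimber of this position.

2

Build the Grundy sequence with g(k) = mex{g(k−s) : s ∈ {2, 7, 10}, s ≤ k}:
g(0) = mex{} = 0
g(1) = mex{} = 0
g(2) = mex{0} = 1
g(3) = mex{0} = 1
g(4) = mex{1} = 0
g(5) = mex{1} = 0
g(6) = mex{0} = 1
g(7) = mex{0} = 1
g(8) = mex{0,1} = 2
g(9) = mex{1} = 0
g(10) = mex{0,1,2} = 3
g(11) = mex{0} = 1
g(12) = mex{0,1,3} = 2
So g(12) = 2.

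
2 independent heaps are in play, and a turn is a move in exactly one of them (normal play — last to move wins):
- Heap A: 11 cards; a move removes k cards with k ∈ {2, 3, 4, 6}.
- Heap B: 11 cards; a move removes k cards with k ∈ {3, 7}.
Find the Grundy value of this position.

1

Grundy values for heap A (subtraction set {2, 3, 4, 6}):
k:     0  1  2  3  4  5  6  7  8  9 10 11
g(k):  0  0  1  1  2  2  3  3  0  0  1  1
So g(11) = 1.
For heap B, compute g(0), g(1), … with moves {3, 7}:
g(0) = mex{} = 0
g(1) = mex{} = 0
g(2) = mex{} = 0
g(3) = mex{0} = 1
g(4) = mex{0} = 1
g(5) = mex{0} = 1
g(6) = mex{1} = 0
g(7) = mex{0,1} = 2
g(8) = mex{0,1} = 2
g(9) = mex{0} = 1
g(10) = mex{1,2} = 0
g(11) = mex{1,2} = 0
So g(11) = 0.
The value of a disjunctive sum is the nim-sum of the parts.
Combined value = 1 ⊕ 0 = 1.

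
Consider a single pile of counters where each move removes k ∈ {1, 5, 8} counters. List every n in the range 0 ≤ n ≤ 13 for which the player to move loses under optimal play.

0, 2, 4, 6, 13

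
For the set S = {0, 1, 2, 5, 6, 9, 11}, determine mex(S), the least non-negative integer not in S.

3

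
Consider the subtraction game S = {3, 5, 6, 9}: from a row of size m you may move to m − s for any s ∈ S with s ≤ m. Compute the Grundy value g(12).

0

Compute g(0), g(1), … for moves {3, 5, 6, 9}:
g(0) = mex{} = 0
g(1) = mex{} = 0
g(2) = mex{} = 0
g(3) = mex{0} = 1
g(4) = mex{0} = 1
g(5) = mex{0} = 1
g(6) = mex{0,1} = 2
g(7) = mex{0,1} = 2
g(8) = mex{0,1} = 2
g(9) = mex{0,1,2} = 3
g(10) = mex{0,1,2} = 3
g(11) = mex{0,1,2} = 3
g(12) = mex{1,2,3} = 0
So g(12) = 0.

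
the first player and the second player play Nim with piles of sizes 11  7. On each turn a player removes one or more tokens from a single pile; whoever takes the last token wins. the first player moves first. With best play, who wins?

the first player wins

Compute the nim-sum pairwise:
11 XOR 7 = 12
The nim-sum is 12 ≠ 0, so this is an N-position: the player to move can win; the first player has a winning move.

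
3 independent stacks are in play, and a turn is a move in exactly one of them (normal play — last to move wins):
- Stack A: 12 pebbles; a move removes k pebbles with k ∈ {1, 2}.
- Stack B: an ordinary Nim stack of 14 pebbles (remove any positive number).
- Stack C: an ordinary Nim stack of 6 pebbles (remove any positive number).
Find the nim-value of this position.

8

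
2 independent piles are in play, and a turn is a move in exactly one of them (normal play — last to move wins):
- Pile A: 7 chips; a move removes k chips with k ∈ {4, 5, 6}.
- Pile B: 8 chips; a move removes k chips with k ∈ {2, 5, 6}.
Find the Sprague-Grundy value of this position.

For pile A, compute g(0), g(1), … with moves {4, 5, 6}:
g(0) = mex{} = 0
g(1) = mex{} = 0
g(2) = mex{} = 0
g(3) = mex{} = 0
g(4) = mex{0} = 1
g(5) = mex{0} = 1
g(6) = mex{0} = 1
g(7) = mex{0} = 1
So g(7) = 1.
Grundy values for pile B (subtraction set {2, 5, 6}):
k:     0  1  2  3  4  5  6  7  8
g(k):  0  0  1  1  0  2  1  3  0
So g(8) = 0.
By the Sprague-Grundy theorem, the Grundy value of a sum of independent games is the XOR of the component values.
Combined value = 1 XOR 0 = 1.

1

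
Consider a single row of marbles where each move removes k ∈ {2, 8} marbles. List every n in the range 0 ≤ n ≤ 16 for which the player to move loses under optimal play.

Compute g(0), g(1), … for moves {2, 8}:
k:     0  1  2  3  4  5  6  7  8  9 10 11 12 13 14 15 16
g(k):  0  0  1  1  0  0  1  1  2  2  0  0  1  1  0  0  1
The P-positions (g = 0) in 0..16 are 0, 1, 4, 5, 10, 11, 14, 15.

0, 1, 4, 5, 10, 11, 14, 15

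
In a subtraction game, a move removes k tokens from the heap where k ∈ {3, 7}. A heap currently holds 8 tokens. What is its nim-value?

2

Grundy values for subtraction set {3, 7}:
g(0) = mex{} = 0
g(1) = mex{} = 0
g(2) = mex{} = 0
g(3) = mex{0} = 1
g(4) = mex{0} = 1
g(5) = mex{0} = 1
g(6) = mex{1} = 0
g(7) = mex{0,1} = 2
g(8) = mex{0,1} = 2
So g(8) = 2.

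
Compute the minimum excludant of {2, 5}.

0 is not in the set, so the mex is 0.

0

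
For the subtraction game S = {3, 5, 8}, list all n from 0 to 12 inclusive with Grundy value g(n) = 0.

Grundy values for subtraction set {3, 5, 8}:
k:     0  1  2  3  4  5  6  7  8  9 10 11 12
g(k):  0  0  0  1  1  1  2  2  2  3  3  0  0
The P-positions (g = 0) in 0..12 are 0, 1, 2, 11, 12.

0, 1, 2, 11, 12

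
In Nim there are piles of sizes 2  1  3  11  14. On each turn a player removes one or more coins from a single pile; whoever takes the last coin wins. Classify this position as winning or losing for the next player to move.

Nim-sum: 2 ⊕ 1 ⊕ 3 ⊕ 11 ⊕ 14 = 5.
The nim-sum is 5 ≠ 0, so this is an N-position: the player to move can win.

Winning position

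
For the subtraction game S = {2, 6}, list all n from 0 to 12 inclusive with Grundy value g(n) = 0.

0, 1, 4, 5, 8, 9, 12

Build the Grundy sequence with g(k) = mex{g(k−s) : s ∈ {2, 6}, s ≤ k}:
g(0) = mex{} = 0
g(1) = mex{} = 0
g(2) = mex{0} = 1
g(3) = mex{0} = 1
g(4) = mex{1} = 0
g(5) = mex{1} = 0
g(6) = mex{0} = 1
g(7) = mex{0} = 1
g(8) = mex{1} = 0
g(9) = mex{1} = 0
g(10) = mex{0} = 1
g(11) = mex{0} = 1
g(12) = mex{1} = 0
The P-positions (g = 0) in 0..12 are 0, 1, 4, 5, 8, 9, 12.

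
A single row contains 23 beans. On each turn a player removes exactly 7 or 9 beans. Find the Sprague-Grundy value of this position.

1

Build the Grundy sequence with g(k) = mex{g(k−s) : s ∈ {7, 9}, s ≤ k}:
k:     0  1  2  3  4  5  6  7  8  9 10 11 12 13 14 15 16 17 18 19 20 21 22 23
g(k):  0  0  0  0  0  0  0  1  1  1  1  1  1  1  2  2  0  0  0  0  0  0  0  1
So g(23) = 1.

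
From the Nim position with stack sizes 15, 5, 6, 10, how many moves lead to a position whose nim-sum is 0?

Compute the nim-sum pairwise:
15 XOR 5 = 10
10 XOR 6 = 12
12 XOR 10 = 6
The overall nim-sum is X = 6. A stack of size p has a winning move iff p XOR X < p (reduce it to p XOR X).
  15: 15 XOR 6 = 9 < 15 — winning move (to 9).
  5: 5 XOR 6 = 3 < 5 — winning move (to 3).
  6: 6 XOR 6 = 0 < 6 — winning move (to 0).
  10: 10 XOR 6 = 12 ≥ 10 — no move.
That gives 3 winning moves.

3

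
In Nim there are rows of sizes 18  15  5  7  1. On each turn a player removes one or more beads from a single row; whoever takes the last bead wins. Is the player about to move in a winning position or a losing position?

Winning position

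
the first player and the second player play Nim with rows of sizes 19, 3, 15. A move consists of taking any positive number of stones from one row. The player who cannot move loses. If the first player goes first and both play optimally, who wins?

Nim-sum: 19 ⊕ 3 ⊕ 15 = 31.
The nim-sum is 31 ≠ 0, so this is an N-position: the player to move can win; the first player has a winning move.

the first player wins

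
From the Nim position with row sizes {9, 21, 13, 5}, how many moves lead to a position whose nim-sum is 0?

1

Compute the nim-sum pairwise:
9 ⊕ 21 = 28
28 ⊕ 13 = 17
17 ⊕ 5 = 20
The overall nim-sum is X = 20. A row of size p has a winning move iff p XOR X < p (reduce it to p XOR X).
  9: 9 XOR 20 = 29 ≥ 9 — no move.
  21: 21 XOR 20 = 1 < 21 — winning move (to 1).
  13: 13 XOR 20 = 25 ≥ 13 — no move.
  5: 5 XOR 20 = 17 ≥ 5 — no move.
That gives 1 winning move.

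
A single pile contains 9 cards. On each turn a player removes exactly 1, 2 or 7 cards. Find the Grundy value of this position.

Grundy values for subtraction set {1, 2, 7}:
k:     0  1  2  3  4  5  6  7  8  9
g(k):  0  1  2  0  1  2  0  1  2  0
So g(9) = 0.

0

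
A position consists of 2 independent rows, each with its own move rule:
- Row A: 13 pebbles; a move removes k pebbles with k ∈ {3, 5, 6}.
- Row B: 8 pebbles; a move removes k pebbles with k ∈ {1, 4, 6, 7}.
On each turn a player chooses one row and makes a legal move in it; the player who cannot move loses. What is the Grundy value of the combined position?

Grundy values for row A (subtraction set {3, 5, 6}):
k:     0  1  2  3  4  5  6  7  8  9 10 11 12 13
g(k):  0  0  0  1  1  1  2  2  2  0  0  0  1  1
So g(13) = 1.
Build the Grundy sequence for row B with g(k) = mex{g(k−s) : s ∈ {1, 4, 6, 7}, s ≤ k}:
k:     0  1  2  3  4  5  6  7  8
g(k):  0  1  0  1  2  0  1  2  3
So g(8) = 3.
The value of a disjunctive sum is the nim-sum of the parts.
Combined value = 1 XOR 3 = 2.

2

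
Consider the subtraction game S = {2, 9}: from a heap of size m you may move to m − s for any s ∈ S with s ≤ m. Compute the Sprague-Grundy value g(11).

Grundy values for subtraction set {2, 9}:
g(0) = mex{} = 0
g(1) = mex{} = 0
g(2) = mex{0} = 1
g(3) = mex{0} = 1
g(4) = mex{1} = 0
g(5) = mex{1} = 0
g(6) = mex{0} = 1
g(7) = mex{0} = 1
g(8) = mex{1} = 0
g(9) = mex{0,1} = 2
g(10) = mex{0} = 1
g(11) = mex{1,2} = 0
So g(11) = 0.

0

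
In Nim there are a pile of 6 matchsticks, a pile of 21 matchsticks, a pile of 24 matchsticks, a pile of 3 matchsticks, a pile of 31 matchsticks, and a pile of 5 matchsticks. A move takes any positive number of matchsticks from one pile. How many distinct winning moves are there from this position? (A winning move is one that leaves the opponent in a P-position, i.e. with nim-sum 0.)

3

In binary:
  00110  (6)
  10101  (21)
  11000  (24)
  00011  (3)
  11111  (31)
  00101  (5)
  -----
  10010  (18)
The overall nim-sum is X = 18. A pile of size p has a winning move iff p XOR X < p (reduce it to p XOR X).
  6: 6 XOR 18 = 20 ≥ 6 — no move.
  21: 21 XOR 18 = 7 < 21 — winning move (to 7).
  24: 24 XOR 18 = 10 < 24 — winning move (to 10).
  3: 3 XOR 18 = 17 ≥ 3 — no move.
  31: 31 XOR 18 = 13 < 31 — winning move (to 13).
  5: 5 XOR 18 = 23 ≥ 5 — no move.
That gives 3 winning moves.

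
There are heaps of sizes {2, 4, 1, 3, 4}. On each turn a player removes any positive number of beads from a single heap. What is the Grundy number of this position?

0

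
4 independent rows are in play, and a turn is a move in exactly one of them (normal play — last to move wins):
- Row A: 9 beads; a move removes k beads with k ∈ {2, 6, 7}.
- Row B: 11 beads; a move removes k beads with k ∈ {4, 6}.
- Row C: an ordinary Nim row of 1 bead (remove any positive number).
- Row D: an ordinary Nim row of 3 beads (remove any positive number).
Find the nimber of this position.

For row A, compute g(0), g(1), … with moves {2, 6, 7}:
k:     0  1  2  3  4  5  6  7  8  9
g(k):  0  0  1  1  0  0  1  1  2  0
So g(9) = 0.
Build the Grundy sequence for row B with g(k) = mex{g(k−s) : s ∈ {4, 6}, s ≤ k}:
k:     0  1  2  3  4  5  6  7  8  9 10 11
g(k):  0  0  0  0  1  1  1  1  2  2  0  0
So g(11) = 0.
Row C is a plain Nim row of size 1, so its Grundy value is 1.
Row D is a plain Nim row of size 3, so its Grundy value is 3.
By the Sprague-Grundy theorem, the Grundy value of a sum of independent games is the XOR of the component values.
Combined value = 0 XOR 0 XOR 1 XOR 3 = 2.

2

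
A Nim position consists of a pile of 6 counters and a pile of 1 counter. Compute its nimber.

Nim-sum: 6 ⊕ 1 = 7.

7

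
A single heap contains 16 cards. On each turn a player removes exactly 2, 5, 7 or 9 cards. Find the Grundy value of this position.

0

Build the Grundy sequence with g(k) = mex{g(k−s) : s ∈ {2, 5, 7, 9}, s ≤ k}:
k:     0  1  2  3  4  5  6  7  8  9 10 11 12 13 14 15 16
g(k):  0  0  1  1  0  2  1  3  2  2  3  3  0  4  1  0  0
So g(16) = 0.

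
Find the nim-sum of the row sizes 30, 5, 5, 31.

1

Write each in binary and XOR column by column:
  11110  (30)
  00101  (5)
  00101  (5)
  11111  (31)
  -----
  00001  (1)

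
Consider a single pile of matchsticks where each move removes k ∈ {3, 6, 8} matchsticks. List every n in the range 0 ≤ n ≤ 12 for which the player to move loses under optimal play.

Build the Grundy sequence with g(k) = mex{g(k−s) : s ∈ {3, 6, 8}, s ≤ k}:
k:     0  1  2  3  4  5  6  7  8  9 10 11 12
g(k):  0  0  0  1  1  1  2  2  2  3  3  0  0
The P-positions (g = 0) in 0..12 are 0, 1, 2, 11, 12.

0, 1, 2, 11, 12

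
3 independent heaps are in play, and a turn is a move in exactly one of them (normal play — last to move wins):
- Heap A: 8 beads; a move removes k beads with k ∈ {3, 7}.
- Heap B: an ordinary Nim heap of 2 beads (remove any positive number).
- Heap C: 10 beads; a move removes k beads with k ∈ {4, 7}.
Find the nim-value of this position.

For heap A, compute g(0), g(1), … with moves {3, 7}:
g(0) = mex{} = 0
g(1) = mex{} = 0
g(2) = mex{} = 0
g(3) = mex{0} = 1
g(4) = mex{0} = 1
g(5) = mex{0} = 1
g(6) = mex{1} = 0
g(7) = mex{0,1} = 2
g(8) = mex{0,1} = 2
So g(8) = 2.
Heap B is a plain Nim heap of size 2, so its Grundy value is 2.
For heap C, compute g(0), g(1), … with moves {4, 7}:
k:     0  1  2  3  4  5  6  7  8  9 10
g(k):  0  0  0  0  1  1  1  1  2  2  2
So g(10) = 2.
The value of a disjunctive sum is the nim-sum of the parts.
Combined value = 2 XOR 2 XOR 2 = 2.

2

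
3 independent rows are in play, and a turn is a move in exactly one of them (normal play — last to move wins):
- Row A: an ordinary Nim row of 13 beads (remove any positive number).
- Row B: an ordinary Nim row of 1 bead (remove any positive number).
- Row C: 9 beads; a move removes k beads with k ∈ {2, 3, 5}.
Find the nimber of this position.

Row A is a plain Nim row of size 13, so its Grundy value is 13.
Row B is a plain Nim row of size 1, so its Grundy value is 1.
For row C, compute g(0), g(1), … with moves {2, 3, 5}:
k:     0  1  2  3  4  5  6  7  8  9
g(k):  0  0  1  1  2  2  3  0  0  1
So g(9) = 1.
By the Sprague-Grundy theorem, the Grundy value of a sum of independent games is the XOR of the component values.
Combined value = 13 XOR 1 XOR 1 = 13.

13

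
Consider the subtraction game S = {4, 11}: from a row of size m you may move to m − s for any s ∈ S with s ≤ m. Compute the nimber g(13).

Compute g(0), g(1), … for moves {4, 11}:
k:     0  1  2  3  4  5  6  7  8  9 10 11 12 13
g(k):  0  0  0  0  1  1  1  1  0  0  0  2  1  1
So g(13) = 1.

1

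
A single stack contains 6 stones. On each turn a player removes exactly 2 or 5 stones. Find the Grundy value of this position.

1

Compute g(0), g(1), … for moves {2, 5}:
k:     0  1  2  3  4  5  6
g(k):  0  0  1  1  0  2  1
So g(6) = 1.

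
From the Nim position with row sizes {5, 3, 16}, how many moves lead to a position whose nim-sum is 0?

1

Compute the nim-sum pairwise:
5 ⊕ 3 = 6
6 ⊕ 16 = 22
The overall nim-sum is X = 22. A row of size p has a winning move iff p XOR X < p (reduce it to p XOR X).
  5: 5 XOR 22 = 19 ≥ 5 — no move.
  3: 3 XOR 22 = 21 ≥ 3 — no move.
  16: 16 XOR 22 = 6 < 16 — winning move (to 6).
That gives 1 winning move.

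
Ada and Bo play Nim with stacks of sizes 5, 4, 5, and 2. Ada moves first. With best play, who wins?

Compute the nim-sum pairwise:
5 ⊕ 4 = 1
1 ⊕ 5 = 4
4 ⊕ 2 = 6
The nim-sum is 6 ≠ 0, so this is an N-position: the player to move can win; Ada has a winning move.

Ada wins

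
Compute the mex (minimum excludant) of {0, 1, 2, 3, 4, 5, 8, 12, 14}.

6

The values 0, 1, 2, 3, 4, 5 are all present; 6 is the first non-negative integer missing from the set.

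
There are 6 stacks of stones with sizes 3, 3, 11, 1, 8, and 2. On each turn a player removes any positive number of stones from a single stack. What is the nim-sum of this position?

0

Nim-sum: 3 XOR 3 XOR 11 XOR 1 XOR 8 XOR 2 = 0.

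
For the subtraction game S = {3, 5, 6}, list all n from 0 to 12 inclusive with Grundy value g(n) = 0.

Compute g(0), g(1), … for moves {3, 5, 6}:
k:     0  1  2  3  4  5  6  7  8  9 10 11 12
g(k):  0  0  0  1  1  1  2  2  2  0  0  0  1
The P-positions (g = 0) in 0..12 are 0, 1, 2, 9, 10, 11.

0, 1, 2, 9, 10, 11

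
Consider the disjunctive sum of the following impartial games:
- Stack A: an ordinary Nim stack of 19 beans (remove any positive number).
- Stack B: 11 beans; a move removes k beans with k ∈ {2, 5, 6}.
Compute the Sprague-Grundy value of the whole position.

Stack A is a plain Nim stack of size 19, so its Grundy value is 19.
Grundy values for stack B (subtraction set {2, 5, 6}):
k:     0  1  2  3  4  5  6  7  8  9 10 11
g(k):  0  0  1  1  0  2  1  3  0  2  1  0
So g(11) = 0.
The value of a disjunctive sum is the nim-sum of the parts.
Combined value = 19 XOR 0 = 19.

19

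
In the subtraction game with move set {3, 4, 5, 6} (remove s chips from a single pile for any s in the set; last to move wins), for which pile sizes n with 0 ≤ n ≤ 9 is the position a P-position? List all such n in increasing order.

0, 1, 2, 9

Compute g(0), g(1), … for moves {3, 4, 5, 6}:
k:     0  1  2  3  4  5  6  7  8  9
g(k):  0  0  0  1  1  1  2  2  2  0
The P-positions (g = 0) in 0..9 are 0, 1, 2, 9.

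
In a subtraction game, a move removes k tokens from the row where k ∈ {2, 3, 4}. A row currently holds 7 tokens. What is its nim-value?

0

Compute g(0), g(1), … for moves {2, 3, 4}:
k:     0  1  2  3  4  5  6  7
g(k):  0  0  1  1  2  2  0  0
So g(7) = 0.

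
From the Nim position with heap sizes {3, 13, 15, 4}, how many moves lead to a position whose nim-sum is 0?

Nim-sum: 3 ^ 13 ^ 15 ^ 4 = 5.
The overall nim-sum is X = 5. A heap of size p has a winning move iff p XOR X < p (reduce it to p XOR X).
  3: 3 XOR 5 = 6 ≥ 3 — no move.
  13: 13 XOR 5 = 8 < 13 — winning move (to 8).
  15: 15 XOR 5 = 10 < 15 — winning move (to 10).
  4: 4 XOR 5 = 1 < 4 — winning move (to 1).
That gives 3 winning moves.

3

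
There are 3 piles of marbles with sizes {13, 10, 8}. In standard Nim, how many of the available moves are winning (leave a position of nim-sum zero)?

3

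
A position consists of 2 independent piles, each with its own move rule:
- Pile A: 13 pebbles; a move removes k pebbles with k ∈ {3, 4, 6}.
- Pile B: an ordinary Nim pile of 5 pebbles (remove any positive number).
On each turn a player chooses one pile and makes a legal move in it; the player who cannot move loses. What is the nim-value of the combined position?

4

Build the Grundy sequence for pile A with g(k) = mex{g(k−s) : s ∈ {3, 4, 6}, s ≤ k}:
k:     0  1  2  3  4  5  6  7  8  9 10 11 12 13
g(k):  0  0  0  1  1  1  2  2  2  0  0  0  1  1
So g(13) = 1.
Pile B is a plain Nim pile of size 5, so its Grundy value is 5.
By the Sprague-Grundy theorem, the Grundy value of a sum of independent games is the XOR of the component values.
Combined value = 1 XOR 5 = 4.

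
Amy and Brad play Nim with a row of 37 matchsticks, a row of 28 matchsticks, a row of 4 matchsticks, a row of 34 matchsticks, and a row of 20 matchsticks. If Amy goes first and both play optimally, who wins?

Write each in binary and XOR column by column:
  100101  (37)
  011100  (28)
  000100  (4)
  100010  (34)
  010100  (20)
  ------
  001011  (11)
The nim-sum is 11 ≠ 0, so this is an N-position: the player to move can win; Amy has a winning move.

Amy wins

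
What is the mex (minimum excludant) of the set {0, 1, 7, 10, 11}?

2

The values 0, 1 are all present; 2 is the first non-negative integer missing from the set.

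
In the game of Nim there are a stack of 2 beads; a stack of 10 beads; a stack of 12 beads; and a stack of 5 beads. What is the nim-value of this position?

Compute the nim-sum pairwise:
2 XOR 10 = 8
8 XOR 12 = 4
4 XOR 5 = 1

1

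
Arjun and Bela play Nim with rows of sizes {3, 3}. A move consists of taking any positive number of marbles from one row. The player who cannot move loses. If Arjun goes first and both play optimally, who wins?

Bela wins

Nim-sum: 3 ⊕ 3 = 0.
The nim-sum is 0, so this is a P-position: the player to move is in a losing position under optimal play; Arjun is about to move from it and so loses — Bela wins.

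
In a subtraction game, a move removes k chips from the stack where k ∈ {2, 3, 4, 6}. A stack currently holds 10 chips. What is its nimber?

Compute g(0), g(1), … for moves {2, 3, 4, 6}:
g(0) = mex{} = 0
g(1) = mex{} = 0
g(2) = mex{0} = 1
g(3) = mex{0} = 1
g(4) = mex{0,1} = 2
g(5) = mex{0,1} = 2
g(6) = mex{0,1,2} = 3
g(7) = mex{0,1,2} = 3
g(8) = mex{1,2,3} = 0
g(9) = mex{1,2,3} = 0
g(10) = mex{0,2,3} = 1
So g(10) = 1.

1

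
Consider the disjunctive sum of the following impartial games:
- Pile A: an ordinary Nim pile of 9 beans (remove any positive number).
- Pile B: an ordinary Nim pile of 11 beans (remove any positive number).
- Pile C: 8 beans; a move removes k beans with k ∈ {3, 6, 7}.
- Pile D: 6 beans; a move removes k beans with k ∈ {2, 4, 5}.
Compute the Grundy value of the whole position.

Pile A is a plain Nim pile of size 9, so its Grundy value is 9.
Pile B is a plain Nim pile of size 11, so its Grundy value is 11.
Build the Grundy sequence for pile C with g(k) = mex{g(k−s) : s ∈ {3, 6, 7}, s ≤ k}:
k:     0  1  2  3  4  5  6  7  8
g(k):  0  0  0  1  1  1  2  2  2
So g(8) = 2.
Grundy values for pile D (subtraction set {2, 4, 5}):
g(0) = mex{} = 0
g(1) = mex{} = 0
g(2) = mex{0} = 1
g(3) = mex{0} = 1
g(4) = mex{0,1} = 2
g(5) = mex{0,1} = 2
g(6) = mex{0,1,2} = 3
So g(6) = 3.
The value of a disjunctive sum is the nim-sum of the parts.
Combined value = 9 XOR 11 XOR 2 XOR 3 = 3.

3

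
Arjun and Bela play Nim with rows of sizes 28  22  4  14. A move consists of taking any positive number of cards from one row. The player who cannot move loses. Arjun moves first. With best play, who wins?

Bela wins

In binary:
  11100  (28)
  10110  (22)
  00100  (4)
  01110  (14)
  -----
  00000  (0)
The nim-sum is 0, so this is a P-position: the player to move is in a losing position under optimal play; Arjun is about to move from it and so loses — Bela wins.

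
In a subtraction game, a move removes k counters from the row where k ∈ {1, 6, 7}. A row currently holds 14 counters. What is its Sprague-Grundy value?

0

Build the Grundy sequence with g(k) = mex{g(k−s) : s ∈ {1, 6, 7}, s ≤ k}:
k:     0  1  2  3  4  5  6  7  8  9 10 11 12 13 14
g(k):  0  1  0  1  0  1  2  3  2  3  2  3  0  1  0
So g(14) = 0.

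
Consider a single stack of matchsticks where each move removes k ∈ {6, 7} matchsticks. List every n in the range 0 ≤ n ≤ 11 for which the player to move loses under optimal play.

0, 1, 2, 3, 4, 5

Grundy values for subtraction set {6, 7}:
g(0) = mex{} = 0
g(1) = mex{} = 0
g(2) = mex{} = 0
g(3) = mex{} = 0
g(4) = mex{} = 0
g(5) = mex{} = 0
g(6) = mex{0} = 1
g(7) = mex{0} = 1
g(8) = mex{0} = 1
g(9) = mex{0} = 1
g(10) = mex{0} = 1
g(11) = mex{0} = 1
The P-positions (g = 0) in 0..11 are 0, 1, 2, 3, 4, 5.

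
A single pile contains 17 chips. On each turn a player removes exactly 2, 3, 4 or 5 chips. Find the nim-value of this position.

1

Compute g(0), g(1), … for moves {2, 3, 4, 5}:
k:     0  1  2  3  4  5  6  7  8  9 10 11 12 13 14 15 16 17
g(k):  0  0  1  1  2  2  3  0  0  1  1  2  2  3  0  0  1  1
So g(17) = 1.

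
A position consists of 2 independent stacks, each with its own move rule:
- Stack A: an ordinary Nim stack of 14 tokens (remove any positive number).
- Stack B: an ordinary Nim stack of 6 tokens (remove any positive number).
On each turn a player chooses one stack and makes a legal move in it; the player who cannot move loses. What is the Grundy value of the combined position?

8

Stack A is a plain Nim stack of size 14, so its Grundy value is 14.
Stack B is a plain Nim stack of size 6, so its Grundy value is 6.
The value of a disjunctive sum is the nim-sum of the parts.
Combined value = 14 ⊕ 6 = 8.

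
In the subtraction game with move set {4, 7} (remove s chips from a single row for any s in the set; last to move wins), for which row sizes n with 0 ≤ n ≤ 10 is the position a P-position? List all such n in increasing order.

0, 1, 2, 3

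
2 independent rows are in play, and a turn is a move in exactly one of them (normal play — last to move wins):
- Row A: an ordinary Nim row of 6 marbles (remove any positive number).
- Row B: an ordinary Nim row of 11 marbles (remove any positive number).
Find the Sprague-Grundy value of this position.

13

Row A is a plain Nim row of size 6, so its Grundy value is 6.
Row B is a plain Nim row of size 11, so its Grundy value is 11.
The value of a disjunctive sum is the nim-sum of the parts.
Combined value = 6 ⊕ 11 = 13.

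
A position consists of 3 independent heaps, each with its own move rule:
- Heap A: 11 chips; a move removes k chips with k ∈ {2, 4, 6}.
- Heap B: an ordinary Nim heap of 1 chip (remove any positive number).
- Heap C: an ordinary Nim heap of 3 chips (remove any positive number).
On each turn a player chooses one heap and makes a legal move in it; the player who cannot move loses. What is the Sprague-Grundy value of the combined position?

Grundy values for heap A (subtraction set {2, 4, 6}):
k:     0  1  2  3  4  5  6  7  8  9 10 11
g(k):  0  0  1  1  2  2  3  3  0  0  1  1
So g(11) = 1.
Heap B is a plain Nim heap of size 1, so its Grundy value is 1.
Heap C is a plain Nim heap of size 3, so its Grundy value is 3.
The value of a disjunctive sum is the nim-sum of the parts.
Combined value = 1 XOR 1 XOR 3 = 3.

3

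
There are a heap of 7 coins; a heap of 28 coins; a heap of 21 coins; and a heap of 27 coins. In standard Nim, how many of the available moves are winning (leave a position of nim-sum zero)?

3

Nim-sum: 7 XOR 28 XOR 21 XOR 27 = 21.
The overall nim-sum is X = 21. A heap of size p has a winning move iff p XOR X < p (reduce it to p XOR X).
  7: 7 XOR 21 = 18 ≥ 7 — no move.
  28: 28 XOR 21 = 9 < 28 — winning move (to 9).
  21: 21 XOR 21 = 0 < 21 — winning move (to 0).
  27: 27 XOR 21 = 14 < 27 — winning move (to 14).
That gives 3 winning moves.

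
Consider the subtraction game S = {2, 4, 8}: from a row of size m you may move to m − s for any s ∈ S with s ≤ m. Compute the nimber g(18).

0

Build the Grundy sequence with g(k) = mex{g(k−s) : s ∈ {2, 4, 8}, s ≤ k}:
k:     0  1  2  3  4  5  6  7  8  9 10 11 12 13 14 15 16 17 18
g(k):  0  0  1  1  2  2  0  0  1  1  2  2  0  0  1  1  2  2  0
So g(18) = 0.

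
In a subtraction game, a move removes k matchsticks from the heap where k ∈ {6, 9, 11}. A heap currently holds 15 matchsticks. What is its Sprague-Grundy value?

Compute g(0), g(1), … for moves {6, 9, 11}:
k:     0  1  2  3  4  5  6  7  8  9 10 11 12 13 14 15
g(k):  0  0  0  0  0  0  1  1  1  1  1  1  2  2  2  2
So g(15) = 2.

2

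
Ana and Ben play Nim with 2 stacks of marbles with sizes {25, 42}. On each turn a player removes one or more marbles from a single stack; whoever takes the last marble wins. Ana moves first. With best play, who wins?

Ana wins

Compute the nim-sum pairwise:
25 XOR 42 = 51
The nim-sum is 51 ≠ 0, so this is an N-position: the player to move can win; Ana has a winning move.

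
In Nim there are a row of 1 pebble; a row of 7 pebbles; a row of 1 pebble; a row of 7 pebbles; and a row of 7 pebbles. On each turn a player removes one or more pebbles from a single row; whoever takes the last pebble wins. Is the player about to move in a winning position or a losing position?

Winning position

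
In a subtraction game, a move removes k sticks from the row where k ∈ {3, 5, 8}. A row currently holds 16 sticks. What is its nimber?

Grundy values for subtraction set {3, 5, 8}:
k:     0  1  2  3  4  5  6  7  8  9 10 11 12 13 14 15 16
g(k):  0  0  0  1  1  1  2  2  2  3  3  0  0  0  1  1  1
So g(16) = 1.

1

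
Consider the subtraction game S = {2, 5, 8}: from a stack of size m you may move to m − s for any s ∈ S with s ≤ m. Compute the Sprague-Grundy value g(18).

Build the Grundy sequence with g(k) = mex{g(k−s) : s ∈ {2, 5, 8}, s ≤ k}:
k:     0  1  2  3  4  5  6  7  8  9 10 11 12 13 14 15 16 17 18
g(k):  0  0  1  1  0  2  1  0  2  1  0  0  1  1  0  2  1  0  2
So g(18) = 2.

2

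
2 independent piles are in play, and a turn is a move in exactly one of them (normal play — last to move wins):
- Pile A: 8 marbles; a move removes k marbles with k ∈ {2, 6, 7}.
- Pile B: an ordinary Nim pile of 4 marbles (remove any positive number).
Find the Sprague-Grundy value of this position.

For pile A, compute g(0), g(1), … with moves {2, 6, 7}:
k:     0  1  2  3  4  5  6  7  8
g(k):  0  0  1  1  0  0  1  1  2
So g(8) = 2.
Pile B is a plain Nim pile of size 4, so its Grundy value is 4.
The value of a disjunctive sum is the nim-sum of the parts.
Combined value = 2 ⊕ 4 = 6.

6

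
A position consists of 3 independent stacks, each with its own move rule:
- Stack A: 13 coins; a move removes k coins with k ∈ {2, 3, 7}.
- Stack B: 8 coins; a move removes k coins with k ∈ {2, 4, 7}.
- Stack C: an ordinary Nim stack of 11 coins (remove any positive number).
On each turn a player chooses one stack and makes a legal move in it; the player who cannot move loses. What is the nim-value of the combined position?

For stack A, compute g(0), g(1), … with moves {2, 3, 7}:
g(0) = mex{} = 0
g(1) = mex{} = 0
g(2) = mex{0} = 1
g(3) = mex{0} = 1
g(4) = mex{0,1} = 2
g(5) = mex{1} = 0
g(6) = mex{1,2} = 0
g(7) = mex{0,2} = 1
g(8) = mex{0} = 1
g(9) = mex{0,1} = 2
g(10) = mex{1} = 0
g(11) = mex{1,2} = 0
g(12) = mex{0,2} = 1
g(13) = mex{0} = 1
So g(13) = 1.
For stack B, compute g(0), g(1), … with moves {2, 4, 7}:
k:     0  1  2  3  4  5  6  7  8
g(k):  0  0  1  1  2  2  0  3  1
So g(8) = 1.
Stack C is a plain Nim stack of size 11, so its Grundy value is 11.
The value of a disjunctive sum is the nim-sum of the parts.
Combined value = 1 XOR 1 XOR 11 = 11.

11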